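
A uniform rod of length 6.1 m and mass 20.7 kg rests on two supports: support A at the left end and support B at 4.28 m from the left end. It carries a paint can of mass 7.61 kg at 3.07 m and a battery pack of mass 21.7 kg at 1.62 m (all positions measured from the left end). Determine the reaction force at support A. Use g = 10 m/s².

Taking torques about support B:
Beam weight: 20.7 × 10 = 207 N down at 3.05 m → arm 1.23 m, τ = 207 × 1.23 = 254.6 N·m counterclockwise.
Paint can: 7.61 × 10 = 76.1 N down at 3.07 m → arm 1.21 m, τ = 76.1 × 1.21 = 92.08 N·m counterclockwise.
Battery pack: 21.7 × 10 = 217 N down at 1.62 m → arm 2.66 m, τ = 217 × 2.66 = 577.2 N·m counterclockwise.
Net load moment about support B = 923.9 N·m counterclockwise.
Reaction R at support A is upward at 0 m, arm 4.28 m → moment R × 4.28 clockwise.
Setting net torque to zero: R × 4.28 = 923.9 → R = 216 N.

R_A ≈ 216 N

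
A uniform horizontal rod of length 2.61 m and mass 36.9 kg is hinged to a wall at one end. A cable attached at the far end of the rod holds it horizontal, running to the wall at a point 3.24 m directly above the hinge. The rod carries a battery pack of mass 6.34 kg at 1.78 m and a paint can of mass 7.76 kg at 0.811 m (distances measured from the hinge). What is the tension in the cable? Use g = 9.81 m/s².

T ≈ 317 N

Take moments about the hinge.
Beam weight: 36.9 × 9.81 = 362 N down at 1.305 m → arm 1.305 m, τ = 362 × 1.305 = 472.4 N·m clockwise.
Battery pack: 6.34 × 9.81 = 62.2 N down at 1.78 m → arm 1.78 m, τ = 62.2 × 1.78 = 110.7 N·m clockwise.
Paint can: 7.76 × 9.81 = 76.13 N down at 0.811 m → arm 0.811 m, τ = 76.13 × 0.811 = 61.74 N·m clockwise.
Total clockwise load moment = 644.8 N·m.
The cable tension T acts at 2.61 m; only its component perpendicular to the rod, T sinθ, produces torque. sinθ = h/√(h²+d²) = 3.24/√(3.24²+2.61²) = 0.7788.
Στ = 0 ⇒ T × 2.61 × 0.7788 = 644.8 ⇒ T = 644.8 / 2.033 = 317 N.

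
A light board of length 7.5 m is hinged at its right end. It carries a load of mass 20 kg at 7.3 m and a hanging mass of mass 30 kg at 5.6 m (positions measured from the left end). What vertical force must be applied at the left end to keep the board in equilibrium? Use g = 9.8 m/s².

Sum moments about the right end (the unknown pivot reaction has zero arm there).
Load: 20 × 9.8 = 196 N down at 7.3 m → arm 0.2 m, τ = 196 × 0.2 = 39.2 N·m counterclockwise.
Hanging mass: 30 × 9.8 = 294 N down at 5.6 m → arm 1.9 m, τ = 294 × 1.9 = 558.6 N·m counterclockwise.
Net moment of the loads = 597.8 N·m counterclockwise.
The upward force F acts at the left end, arm 7.5 m, giving F × 7.5 clockwise.
Setting net torque to zero: F × 7.5 = 597.8 → F = 597.8 / 7.5 = 79.7 N.

F ≈ 79.7 N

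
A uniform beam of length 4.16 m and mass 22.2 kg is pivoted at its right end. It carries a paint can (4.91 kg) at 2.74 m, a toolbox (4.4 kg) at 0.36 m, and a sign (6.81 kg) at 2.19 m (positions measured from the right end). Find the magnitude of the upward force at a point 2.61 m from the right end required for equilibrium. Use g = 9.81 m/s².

F ≈ 286 N

Take moments about the right end.
Beam weight: 22.2 × 9.81 = 217.8 N down at 2.08 m → arm 2.08 m, τ = 217.8 × 2.08 = 453 N·m counterclockwise.
Paint can: 4.91 × 9.81 = 48.17 N down at 2.74 m → arm 2.74 m, τ = 48.17 × 2.74 = 132 N·m counterclockwise.
Toolbox: 4.4 × 9.81 = 43.16 N down at 0.36 m → arm 0.36 m, τ = 43.16 × 0.36 = 15.54 N·m counterclockwise.
Sign: 6.81 × 9.81 = 66.81 N down at 2.19 m → arm 2.19 m, τ = 66.81 × 2.19 = 146.3 N·m counterclockwise.
Net moment of the loads = 746.8 N·m counterclockwise.
The upward force F acts at a point 2.61 m from the right end, arm 2.61 m, giving F × 2.61 clockwise.
Στ = 0 ⇒ F × 2.61 = 746.8 ⇒ F = 746.8 / 2.61 = 286 N.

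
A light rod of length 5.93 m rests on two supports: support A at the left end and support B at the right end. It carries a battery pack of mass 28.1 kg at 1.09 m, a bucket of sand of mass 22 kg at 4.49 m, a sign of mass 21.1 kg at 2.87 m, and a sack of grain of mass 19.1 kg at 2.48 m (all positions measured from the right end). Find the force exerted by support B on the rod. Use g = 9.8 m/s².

Taking torques about support A:
Battery pack: 28.1 × 9.8 = 275.4 N down at 1.09 m → arm 4.84 m, τ = 275.4 × 4.84 = 1333 N·m clockwise.
Bucket of sand: 22 × 9.8 = 215.6 N down at 4.49 m → arm 1.44 m, τ = 215.6 × 1.44 = 310.5 N·m clockwise.
Sign: 21.1 × 9.8 = 206.8 N down at 2.87 m → arm 3.06 m, τ = 206.8 × 3.06 = 632.8 N·m clockwise.
Sack of grain: 19.1 × 9.8 = 187.2 N down at 2.48 m → arm 3.45 m, τ = 187.2 × 3.45 = 645.8 N·m clockwise.
Net load moment about support A = 2922 N·m clockwise.
Reaction R at support B is upward at 0 m, arm 5.93 m → moment R × 5.93 counterclockwise.
Setting net torque to zero: R × 5.93 = 2922 → R = 493 N.

R_B ≈ 493 N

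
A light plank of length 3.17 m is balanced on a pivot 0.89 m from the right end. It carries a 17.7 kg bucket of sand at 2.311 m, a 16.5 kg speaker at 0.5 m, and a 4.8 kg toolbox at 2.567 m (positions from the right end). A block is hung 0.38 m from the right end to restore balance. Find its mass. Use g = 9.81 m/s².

m ≈ 52.5 kg

About the pivot (at 0.89 m from the right end):
Bucket of sand: 17.7 × 9.81 = 173.6 N down at 2.311 m → arm 1.421 m, τ = 173.6 × 1.421 = 246.7 N·m counterclockwise.
Speaker: 16.5 × 9.81 = 161.9 N down at 0.5 m → arm 0.39 m, τ = 161.9 × 0.39 = 63.14 N·m clockwise.
Toolbox: 4.8 × 9.81 = 47.09 N down at 2.567 m → arm 1.677 m, τ = 47.09 × 1.677 = 78.97 N·m counterclockwise.
Net moment of known loads = 262.5 N·m counterclockwise.
An unknown mass m at 0.38 m has arm 0.51 m; its moment is m·g·0.51 clockwise.
Setting net torque to zero: m × 9.81 × 0.51 = 262.5 → m = 262.5 / (9.81 × 0.51) = 52.5 kg.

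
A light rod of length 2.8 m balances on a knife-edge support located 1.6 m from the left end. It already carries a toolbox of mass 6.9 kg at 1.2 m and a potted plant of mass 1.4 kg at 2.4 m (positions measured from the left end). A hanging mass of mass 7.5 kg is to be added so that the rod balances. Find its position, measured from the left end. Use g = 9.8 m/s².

x ≈ 1.82 m from the left end

Take moments about the knife-edge support (at 1.6 m from the left end).
Toolbox: 6.9 × 9.8 = 67.62 N down at 1.2 m → arm 0.4 m, τ = 67.62 × 0.4 = 27.05 N·m counterclockwise.
Potted plant: 1.4 × 9.8 = 13.72 N down at 2.4 m → arm 0.8 m, τ = 13.72 × 0.8 = 10.98 N·m clockwise.
Net moment of existing loads = 16.07 N·m counterclockwise.
The hanging mass weighs 7.5 × 9.8 = 73.5 N and must supply an equal clockwise moment, so its lever arm about the knife-edge support is 16.07 / 73.5 = 0.219 m.
That puts it at 1.6 + 0.219 = 1.82 m from the left end.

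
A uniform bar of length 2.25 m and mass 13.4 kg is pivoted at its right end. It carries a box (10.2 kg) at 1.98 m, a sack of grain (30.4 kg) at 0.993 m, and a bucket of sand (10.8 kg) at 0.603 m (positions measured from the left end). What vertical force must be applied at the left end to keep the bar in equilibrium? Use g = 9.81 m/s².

About the right end:
Beam weight: 13.4 × 9.81 = 131.5 N down at 1.125 m → arm 1.125 m, τ = 131.5 × 1.125 = 147.9 N·m counterclockwise.
Box: 10.2 × 9.81 = 100.1 N down at 1.98 m → arm 0.27 m, τ = 100.1 × 0.27 = 27.03 N·m counterclockwise.
Sack of grain: 30.4 × 9.81 = 298.2 N down at 0.993 m → arm 1.257 m, τ = 298.2 × 1.257 = 374.8 N·m counterclockwise.
Bucket of sand: 10.8 × 9.81 = 105.9 N down at 0.603 m → arm 1.647 m, τ = 105.9 × 1.647 = 174.4 N·m counterclockwise.
Net moment of the loads = 724.1 N·m counterclockwise.
The upward force F acts at the left end, arm 2.25 m, giving F × 2.25 clockwise.
For rotational equilibrium, F × 2.25 = 724.1, so F = 724.1 / 2.25 = 322 N.

F ≈ 322 N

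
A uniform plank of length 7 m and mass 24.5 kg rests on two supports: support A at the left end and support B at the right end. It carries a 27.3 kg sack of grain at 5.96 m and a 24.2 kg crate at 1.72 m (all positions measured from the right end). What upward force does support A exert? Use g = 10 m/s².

Choose support B as the axis so its reaction then has zero moment arm.
Beam weight: 24.5 × 10 = 245 N down at 3.5 m → arm 3.5 m, τ = 245 × 3.5 = 857.5 N·m counterclockwise.
Sack of grain: 27.3 × 10 = 273 N down at 5.96 m → arm 5.96 m, τ = 273 × 5.96 = 1627 N·m counterclockwise.
Crate: 24.2 × 10 = 242 N down at 1.72 m → arm 1.72 m, τ = 242 × 1.72 = 416.2 N·m counterclockwise.
Net load moment about support B = 2901 N·m counterclockwise.
Reaction R at support A is upward at 7 m, arm 7 m → moment R × 7 clockwise.
Στ = 0 ⇒ R × 7 = 2901 ⇒ R = 414 N.

R_A ≈ 414 N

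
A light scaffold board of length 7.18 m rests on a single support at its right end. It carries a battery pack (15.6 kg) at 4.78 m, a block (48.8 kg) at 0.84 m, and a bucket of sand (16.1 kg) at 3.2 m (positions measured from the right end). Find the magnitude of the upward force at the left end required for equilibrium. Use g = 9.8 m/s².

F ≈ 228 N

Sum moments about the right end (the unknown pivot reaction has zero arm there).
Battery pack: 15.6 × 9.8 = 152.9 N down at 4.78 m → arm 4.78 m, τ = 152.9 × 4.78 = 730.9 N·m counterclockwise.
Block: 48.8 × 9.8 = 478.2 N down at 0.84 m → arm 0.84 m, τ = 478.2 × 0.84 = 401.7 N·m counterclockwise.
Bucket of sand: 16.1 × 9.8 = 157.8 N down at 3.2 m → arm 3.2 m, τ = 157.8 × 3.2 = 505 N·m counterclockwise.
Net moment of the loads = 1638 N·m counterclockwise.
The upward force F acts at the left end, arm 7.18 m, giving F × 7.18 clockwise.
Στ = 0 ⇒ F × 7.18 = 1638 ⇒ F = 1638 / 7.18 = 228 N.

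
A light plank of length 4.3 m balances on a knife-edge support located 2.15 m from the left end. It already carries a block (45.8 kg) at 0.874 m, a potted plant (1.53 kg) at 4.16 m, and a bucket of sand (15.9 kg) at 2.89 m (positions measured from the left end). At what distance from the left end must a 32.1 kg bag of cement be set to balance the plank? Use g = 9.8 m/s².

x ≈ 3.51 m from the left end

Sum moments about the knife-edge support (at 2.15 m from the left end) (the support reaction has zero arm there).
Block: 45.8 × 9.8 = 448.8 N down at 0.874 m → arm 1.276 m, τ = 448.8 × 1.276 = 572.7 N·m counterclockwise.
Potted plant: 1.53 × 9.8 = 14.99 N down at 4.16 m → arm 2.01 m, τ = 14.99 × 2.01 = 30.13 N·m clockwise.
Bucket of sand: 15.9 × 9.8 = 155.8 N down at 2.89 m → arm 0.74 m, τ = 155.8 × 0.74 = 115.3 N·m clockwise.
Net moment of existing loads = 427.3 N·m counterclockwise.
The bag of cement weighs 32.1 × 9.8 = 314.6 N and must supply an equal clockwise moment, so its lever arm about the knife-edge support is 427.3 / 314.6 = 1.36 m.
That puts it at 2.15 + 1.36 = 3.51 m from the left end.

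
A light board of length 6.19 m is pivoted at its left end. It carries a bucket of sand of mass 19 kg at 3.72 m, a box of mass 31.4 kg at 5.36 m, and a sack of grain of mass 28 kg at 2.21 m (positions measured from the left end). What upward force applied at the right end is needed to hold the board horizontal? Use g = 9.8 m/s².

Choose the left end as the axis so the unknown pivot reaction has zero arm there.
Bucket of sand: 19 × 9.8 = 186.2 N down at 3.72 m → arm 3.72 m, τ = 186.2 × 3.72 = 692.7 N·m clockwise.
Box: 31.4 × 9.8 = 307.7 N down at 5.36 m → arm 5.36 m, τ = 307.7 × 5.36 = 1649 N·m clockwise.
Sack of grain: 28 × 9.8 = 274.4 N down at 2.21 m → arm 2.21 m, τ = 274.4 × 2.21 = 606.4 N·m clockwise.
Net moment of the loads = 2948 N·m clockwise.
The upward force F acts at the right end, arm 6.19 m, giving F × 6.19 counterclockwise.
Balancing moments: F × 6.19 = 2948, giving F = 2948 / 6.19 = 476 N.

F ≈ 476 N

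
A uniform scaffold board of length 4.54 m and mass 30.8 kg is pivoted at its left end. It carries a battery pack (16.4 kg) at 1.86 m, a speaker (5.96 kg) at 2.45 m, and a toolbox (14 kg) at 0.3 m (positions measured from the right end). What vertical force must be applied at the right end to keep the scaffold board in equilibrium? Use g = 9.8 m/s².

About the left end:
Beam weight: 30.8 × 9.8 = 301.8 N down at 2.27 m → arm 2.27 m, τ = 301.8 × 2.27 = 685.1 N·m clockwise.
Battery pack: 16.4 × 9.8 = 160.7 N down at 1.86 m → arm 2.68 m, τ = 160.7 × 2.68 = 430.7 N·m clockwise.
Speaker: 5.96 × 9.8 = 58.41 N down at 2.45 m → arm 2.09 m, τ = 58.41 × 2.09 = 122.1 N·m clockwise.
Toolbox: 14 × 9.8 = 137.2 N down at 0.3 m → arm 4.24 m, τ = 137.2 × 4.24 = 581.7 N·m clockwise.
Net moment of the loads = 1820 N·m clockwise.
The upward force F acts at the right end, arm 4.54 m, giving F × 4.54 counterclockwise.
Setting net torque to zero: F × 4.54 = 1820 → F = 1820 / 4.54 = 401 N.

F ≈ 401 N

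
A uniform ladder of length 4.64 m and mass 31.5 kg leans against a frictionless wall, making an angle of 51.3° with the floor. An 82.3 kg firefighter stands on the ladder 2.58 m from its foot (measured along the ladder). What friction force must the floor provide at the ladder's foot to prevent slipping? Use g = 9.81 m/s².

Taking torques about the foot of the ladder:
Ladder weight 31.5×9.81 = 309 N acts at 2.32 m along the ladder; its horizontal arm is 2.32·cos51.3° = 1.451 m → τ = 448.4 N·m clockwise.
Firefighter: 82.3×9.81 = 807.4 N at 2.58 m → arm 1.613 m → τ = 1302 N·m clockwise.
Wall normal N acts horizontally at the top; its moment arm is the height L sinθ = 4.64·sin51.3° = 3.621 m, counterclockwise.
Balancing moments: N × 3.621 = 1750, giving N = 483 N.
ΣFx = 0: friction at the foot balances the wall's push, so f = N_wall = 483 N.

f ≈ 483 N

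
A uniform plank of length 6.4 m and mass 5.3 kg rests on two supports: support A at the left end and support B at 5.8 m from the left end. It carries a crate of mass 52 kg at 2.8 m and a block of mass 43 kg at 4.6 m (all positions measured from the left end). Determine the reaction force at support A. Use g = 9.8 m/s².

About support B:
Beam weight: 5.3 × 9.8 = 51.94 N down at 3.2 m → arm 2.6 m, τ = 51.94 × 2.6 = 135 N·m counterclockwise.
Crate: 52 × 9.8 = 509.6 N down at 2.8 m → arm 3 m, τ = 509.6 × 3 = 1529 N·m counterclockwise.
Block: 43 × 9.8 = 421.4 N down at 4.6 m → arm 1.2 m, τ = 421.4 × 1.2 = 505.7 N·m counterclockwise.
Net load moment about support B = 2170 N·m counterclockwise.
Reaction R at support A is upward at 0 m, arm 5.8 m → moment R × 5.8 clockwise.
Στ = 0 ⇒ R × 5.8 = 2170 ⇒ R = 374 N.

R_A ≈ 374 N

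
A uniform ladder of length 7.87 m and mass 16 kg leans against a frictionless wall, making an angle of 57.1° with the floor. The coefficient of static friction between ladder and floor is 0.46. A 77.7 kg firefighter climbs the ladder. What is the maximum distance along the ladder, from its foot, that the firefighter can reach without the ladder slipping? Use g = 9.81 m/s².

Take moments about the foot of the ladder.
Ladder weight 16×9.81 = 157 N acts at 3.935 m along the ladder; its horizontal arm is 3.935·cos57.1° = 2.137 m → τ = 335.5 N·m clockwise.
Firefighter weight 77.7×9.81 = 762.2 N at distance d → arm d·cos57.1° → τ = 762.2·d·0.5432 clockwise.
Wall normal N at the top has arm L sinθ = 6.608 m counterclockwise, so Στ = 0 gives N·6.608 = 335.5 + 414·d.
ΣFy = 0 ⇒ N_floor = 919.2 N, so the maximum friction is μ_s·N_floor = 0.46×919.2 = 422.8 N. ΣFx = 0 ⇒ N_wall = f, so at the slipping point N = 422.8 N.
Substituting: 422.8×6.608 = 335.5 + 414·d ⇒ d = (2794 − 335.5) / 414 = 5.94 m.

d ≈ 5.94 m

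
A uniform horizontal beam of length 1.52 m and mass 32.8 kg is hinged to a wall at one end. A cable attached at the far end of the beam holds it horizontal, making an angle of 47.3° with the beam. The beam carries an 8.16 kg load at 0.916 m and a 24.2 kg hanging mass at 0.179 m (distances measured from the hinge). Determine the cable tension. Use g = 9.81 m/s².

About the hinge:
Beam weight: 32.8 × 9.81 = 321.8 N down at 0.76 m → arm 0.76 m, τ = 321.8 × 0.76 = 244.6 N·m clockwise.
Load: 8.16 × 9.81 = 80.05 N down at 0.916 m → arm 0.916 m, τ = 80.05 × 0.916 = 73.33 N·m clockwise.
Hanging mass: 24.2 × 9.81 = 237.4 N down at 0.179 m → arm 0.179 m, τ = 237.4 × 0.179 = 42.49 N·m clockwise.
Total clockwise load moment = 360.4 N·m.
The cable tension T acts at 1.52 m; only its component perpendicular to the beam, T sinθ, produces torque. sin 47.3° = 0.7349.
For rotational equilibrium, T × 1.52 × 0.7349 = 360.4, so T = 360.4 / 1.117 = 323 N.

T ≈ 323 N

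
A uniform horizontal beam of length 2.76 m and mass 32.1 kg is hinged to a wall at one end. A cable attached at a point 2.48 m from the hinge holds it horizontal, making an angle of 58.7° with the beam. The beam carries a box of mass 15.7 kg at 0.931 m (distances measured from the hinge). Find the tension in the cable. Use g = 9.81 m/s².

Taking torques about the hinge:
Beam weight: 32.1 × 9.81 = 314.9 N down at 1.38 m → arm 1.38 m, τ = 314.9 × 1.38 = 434.6 N·m clockwise.
Box: 15.7 × 9.81 = 154 N down at 0.931 m → arm 0.931 m, τ = 154 × 0.931 = 143.4 N·m clockwise.
Total clockwise load moment = 578 N·m.
The cable tension T acts at 2.48 m; only its component perpendicular to the beam, T sinθ, produces torque. sin 58.7° = 0.8545.
Στ = 0 ⇒ T × 2.48 × 0.8545 = 578 ⇒ T = 578 / 2.119 = 273 N.

T ≈ 273 N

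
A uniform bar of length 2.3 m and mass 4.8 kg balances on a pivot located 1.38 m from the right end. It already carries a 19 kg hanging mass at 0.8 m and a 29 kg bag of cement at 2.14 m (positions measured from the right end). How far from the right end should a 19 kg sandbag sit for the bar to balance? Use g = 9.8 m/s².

Take moments about the pivot (at 1.38 m from the right end).
Beam weight: 4.8 × 9.8 = 47.04 N down at 1.15 m → arm 0.23 m, τ = 47.04 × 0.23 = 10.82 N·m clockwise.
Hanging mass: 19 × 9.8 = 186.2 N down at 0.8 m → arm 0.58 m, τ = 186.2 × 0.58 = 108 N·m clockwise.
Bag of cement: 29 × 9.8 = 284.2 N down at 2.14 m → arm 0.76 m, τ = 284.2 × 0.76 = 216 N·m counterclockwise.
Net moment of existing loads = 97.18 N·m counterclockwise.
The sandbag weighs 19 × 9.8 = 186.2 N and must supply an equal clockwise moment, so its lever arm about the pivot is 97.18 / 186.2 = 0.522 m.
That puts it at 1.38 − 0.522 = 0.858 m from the right end.

x ≈ 0.858 m from the right end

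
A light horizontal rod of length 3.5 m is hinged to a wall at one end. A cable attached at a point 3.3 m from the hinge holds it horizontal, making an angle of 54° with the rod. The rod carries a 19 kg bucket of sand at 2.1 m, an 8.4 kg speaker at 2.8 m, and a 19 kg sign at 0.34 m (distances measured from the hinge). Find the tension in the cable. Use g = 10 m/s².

About the hinge:
Bucket of sand: 19 × 10 = 190 N down at 2.1 m → arm 2.1 m, τ = 190 × 2.1 = 399 N·m clockwise.
Speaker: 8.4 × 10 = 84 N down at 2.8 m → arm 2.8 m, τ = 84 × 2.8 = 235.2 N·m clockwise.
Sign: 19 × 10 = 190 N down at 0.34 m → arm 0.34 m, τ = 190 × 0.34 = 64.6 N·m clockwise.
Total clockwise load moment = 698.8 N·m.
The cable tension T acts at 3.3 m; only its component perpendicular to the rod, T sinθ, produces torque. sin 54° = 0.809.
Balancing moments: T × 3.3 × 0.809 = 698.8, giving T = 698.8 / 2.67 = 262 N.

T ≈ 262 N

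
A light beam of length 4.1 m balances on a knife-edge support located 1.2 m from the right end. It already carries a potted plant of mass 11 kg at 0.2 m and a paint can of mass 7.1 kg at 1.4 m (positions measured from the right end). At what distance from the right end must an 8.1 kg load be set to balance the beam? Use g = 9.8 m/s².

x ≈ 2.38 m from the right end

Taking torques about the knife-edge support (at 1.2 m from the right end):
Potted plant: 11 × 9.8 = 107.8 N down at 0.2 m → arm 1 m, τ = 107.8 × 1 = 107.8 N·m clockwise.
Paint can: 7.1 × 9.8 = 69.58 N down at 1.4 m → arm 0.2 m, τ = 69.58 × 0.2 = 13.92 N·m counterclockwise.
Net moment of existing loads = 93.88 N·m clockwise.
The load weighs 8.1 × 9.8 = 79.38 N and must supply an equal counterclockwise moment, so its lever arm about the knife-edge support is 93.88 / 79.38 = 1.18 m.
That puts it at 1.2 + 1.18 = 2.38 m from the right end.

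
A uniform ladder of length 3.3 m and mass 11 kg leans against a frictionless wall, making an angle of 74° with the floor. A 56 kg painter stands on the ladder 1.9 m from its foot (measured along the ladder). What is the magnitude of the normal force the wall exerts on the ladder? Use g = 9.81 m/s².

About the foot of the ladder:
Ladder weight 11×9.81 = 107.9 N acts at 1.65 m along the ladder; its horizontal arm is 1.65·cos74° = 0.4548 m → τ = 49.07 N·m clockwise.
Painter: 56×9.81 = 549.4 N at 1.9 m → arm 0.5237 m → τ = 287.7 N·m clockwise.
Wall normal N acts horizontally at the top; its moment arm is the height L sinθ = 3.3·sin74° = 3.172 m, counterclockwise.
Balancing moments: N × 3.172 = 336.8, giving N = 106 N.

N_wall ≈ 106 N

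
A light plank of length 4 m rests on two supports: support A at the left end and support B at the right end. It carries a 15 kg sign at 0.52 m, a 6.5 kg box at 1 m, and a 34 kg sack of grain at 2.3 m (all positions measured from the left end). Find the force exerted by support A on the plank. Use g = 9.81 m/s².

Take moments about support B.
Sign: 15 × 9.81 = 147.2 N down at 0.52 m → arm 3.48 m, τ = 147.2 × 3.48 = 512.3 N·m counterclockwise.
Box: 6.5 × 9.81 = 63.77 N down at 1 m → arm 3 m, τ = 63.77 × 3 = 191.3 N·m counterclockwise.
Sack of grain: 34 × 9.81 = 333.5 N down at 2.3 m → arm 1.7 m, τ = 333.5 × 1.7 = 566.9 N·m counterclockwise.
Net load moment about support B = 1270 N·m counterclockwise.
Reaction R at support A is upward at 0 m, arm 4 m → moment R × 4 clockwise.
Balancing moments: R × 4 = 1270, giving R = 318 N.

R_A ≈ 318 N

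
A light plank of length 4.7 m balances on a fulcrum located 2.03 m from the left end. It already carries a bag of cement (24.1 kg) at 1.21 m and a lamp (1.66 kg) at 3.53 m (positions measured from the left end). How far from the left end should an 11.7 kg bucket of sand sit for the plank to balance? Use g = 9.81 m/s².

Take moments about the fulcrum (at 2.03 m from the left end).
Bag of cement: 24.1 × 9.81 = 236.4 N down at 1.21 m → arm 0.82 m, τ = 236.4 × 0.82 = 193.8 N·m counterclockwise.
Lamp: 1.66 × 9.81 = 16.28 N down at 3.53 m → arm 1.5 m, τ = 16.28 × 1.5 = 24.42 N·m clockwise.
Net moment of existing loads = 169.4 N·m counterclockwise.
The bucket of sand weighs 11.7 × 9.81 = 114.8 N and must supply an equal clockwise moment, so its lever arm about the fulcrum is 169.4 / 114.8 = 1.48 m.
That puts it at 2.03 + 1.48 = 3.51 m from the left end.

x ≈ 3.51 m from the left end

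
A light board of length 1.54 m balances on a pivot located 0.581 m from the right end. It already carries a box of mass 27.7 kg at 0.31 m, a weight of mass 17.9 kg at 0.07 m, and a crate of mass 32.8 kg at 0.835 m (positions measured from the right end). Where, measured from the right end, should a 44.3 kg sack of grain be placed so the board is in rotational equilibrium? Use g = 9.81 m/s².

Taking torques about the pivot (at 0.581 m from the right end):
Box: 27.7 × 9.81 = 271.7 N down at 0.31 m → arm 0.271 m, τ = 271.7 × 0.271 = 73.63 N·m clockwise.
Weight: 17.9 × 9.81 = 175.6 N down at 0.07 m → arm 0.511 m, τ = 175.6 × 0.511 = 89.73 N·m clockwise.
Crate: 32.8 × 9.81 = 321.8 N down at 0.835 m → arm 0.254 m, τ = 321.8 × 0.254 = 81.74 N·m counterclockwise.
Net moment of existing loads = 81.62 N·m clockwise.
The sack of grain weighs 44.3 × 9.81 = 434.6 N and must supply an equal counterclockwise moment, so its lever arm about the pivot is 81.62 / 434.6 = 0.188 m.
That puts it at 0.581 + 0.188 = 0.769 m from the right end.

x ≈ 0.769 m from the right end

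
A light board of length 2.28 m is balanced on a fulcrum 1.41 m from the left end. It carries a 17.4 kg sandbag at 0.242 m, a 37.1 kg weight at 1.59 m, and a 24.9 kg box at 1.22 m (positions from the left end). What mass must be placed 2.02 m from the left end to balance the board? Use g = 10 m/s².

Sum moments about the fulcrum (at 1.41 m from the left end) (the support reaction has zero arm there).
Sandbag: 17.4 × 10 = 174 N down at 0.242 m → arm 1.168 m, τ = 174 × 1.168 = 203.2 N·m counterclockwise.
Weight: 37.1 × 10 = 371 N down at 1.59 m → arm 0.18 m, τ = 371 × 0.18 = 66.78 N·m clockwise.
Box: 24.9 × 10 = 249 N down at 1.22 m → arm 0.19 m, τ = 249 × 0.19 = 47.31 N·m counterclockwise.
Net moment of known loads = 183.7 N·m counterclockwise.
An unknown mass m at 2.02 m has arm 0.61 m; its moment is m·g·0.61 clockwise.
Balancing moments: m × 10 × 0.61 = 183.7, giving m = 183.7 / (10 × 0.61) = 30.1 kg.

m ≈ 30.1 kg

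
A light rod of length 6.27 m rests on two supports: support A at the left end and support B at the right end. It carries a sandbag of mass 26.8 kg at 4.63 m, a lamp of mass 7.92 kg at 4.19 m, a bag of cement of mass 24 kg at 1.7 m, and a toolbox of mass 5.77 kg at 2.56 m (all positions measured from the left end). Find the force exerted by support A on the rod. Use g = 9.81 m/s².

R_A ≈ 300 N

About support B:
Sandbag: 26.8 × 9.81 = 262.9 N down at 4.63 m → arm 1.64 m, τ = 262.9 × 1.64 = 431.2 N·m counterclockwise.
Lamp: 7.92 × 9.81 = 77.7 N down at 4.19 m → arm 2.08 m, τ = 77.7 × 2.08 = 161.6 N·m counterclockwise.
Bag of cement: 24 × 9.81 = 235.4 N down at 1.7 m → arm 4.57 m, τ = 235.4 × 4.57 = 1076 N·m counterclockwise.
Toolbox: 5.77 × 9.81 = 56.6 N down at 2.56 m → arm 3.71 m, τ = 56.6 × 3.71 = 210 N·m counterclockwise.
Net load moment about support B = 1879 N·m counterclockwise.
Reaction R at support A is upward at 0 m, arm 6.27 m → moment R × 6.27 clockwise.
Στ = 0 ⇒ R × 6.27 = 1879 ⇒ R = 300 N.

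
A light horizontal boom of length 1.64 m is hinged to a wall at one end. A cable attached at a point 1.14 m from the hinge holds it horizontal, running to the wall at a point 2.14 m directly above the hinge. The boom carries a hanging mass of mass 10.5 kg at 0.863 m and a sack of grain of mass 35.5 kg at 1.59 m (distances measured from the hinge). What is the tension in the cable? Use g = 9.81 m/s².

T ≈ 639 N

Taking torques about the hinge:
Hanging mass: 10.5 × 9.81 = 103 N down at 0.863 m → arm 0.863 m, τ = 103 × 0.863 = 88.89 N·m clockwise.
Sack of grain: 35.5 × 9.81 = 348.3 N down at 1.59 m → arm 1.59 m, τ = 348.3 × 1.59 = 553.8 N·m clockwise.
Total clockwise load moment = 642.7 N·m.
The cable tension T acts at 1.14 m; only its component perpendicular to the boom, T sinθ, produces torque. sinθ = h/√(h²+d²) = 2.14/√(2.14²+1.14²) = 0.8826.
Setting net torque to zero: T × 1.14 × 0.8826 = 642.7 → T = 642.7 / 1.006 = 639 N.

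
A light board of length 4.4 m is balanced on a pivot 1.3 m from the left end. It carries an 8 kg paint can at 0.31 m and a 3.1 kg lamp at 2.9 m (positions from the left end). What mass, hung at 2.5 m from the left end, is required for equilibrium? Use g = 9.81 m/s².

m ≈ 2.47 kg

About the pivot (at 1.3 m from the left end):
Paint can: 8 × 9.81 = 78.48 N down at 0.31 m → arm 0.99 m, τ = 78.48 × 0.99 = 77.7 N·m counterclockwise.
Lamp: 3.1 × 9.81 = 30.41 N down at 2.9 m → arm 1.6 m, τ = 30.41 × 1.6 = 48.66 N·m clockwise.
Net moment of known loads = 29.04 N·m counterclockwise.
An unknown mass m at 2.5 m has arm 1.2 m; its moment is m·g·1.2 clockwise.
Balancing moments: m × 9.81 × 1.2 = 29.04, giving m = 29.04 / (9.81 × 1.2) = 2.47 kg.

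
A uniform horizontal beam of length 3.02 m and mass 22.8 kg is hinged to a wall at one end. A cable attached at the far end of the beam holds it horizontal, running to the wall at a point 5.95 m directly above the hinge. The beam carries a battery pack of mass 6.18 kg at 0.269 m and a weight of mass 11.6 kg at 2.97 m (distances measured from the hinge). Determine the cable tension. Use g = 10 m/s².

T ≈ 262 N

Choose the hinge as the axis so the unknown hinge reaction has zero arm there.
Beam weight: 22.8 × 10 = 228 N down at 1.51 m → arm 1.51 m, τ = 228 × 1.51 = 344.3 N·m clockwise.
Battery pack: 6.18 × 10 = 61.8 N down at 0.269 m → arm 0.269 m, τ = 61.8 × 0.269 = 16.62 N·m clockwise.
Weight: 11.6 × 10 = 116 N down at 2.97 m → arm 2.97 m, τ = 116 × 2.97 = 344.5 N·m clockwise.
Total clockwise load moment = 705.4 N·m.
The cable tension T acts at 3.02 m; only its component perpendicular to the beam, T sinθ, produces torque. sinθ = h/√(h²+d²) = 5.95/√(5.95²+3.02²) = 0.8917.
For rotational equilibrium, T × 3.02 × 0.8917 = 705.4, so T = 705.4 / 2.693 = 262 N.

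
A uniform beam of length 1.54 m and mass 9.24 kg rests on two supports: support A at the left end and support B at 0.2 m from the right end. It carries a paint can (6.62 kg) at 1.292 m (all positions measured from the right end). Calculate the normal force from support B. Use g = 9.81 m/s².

R_B ≈ 64.1 N

Taking torques about support A:
Beam weight: 9.24 × 9.81 = 90.64 N down at 0.77 m → arm 0.77 m, τ = 90.64 × 0.77 = 69.79 N·m clockwise.
Paint can: 6.62 × 9.81 = 64.94 N down at 1.292 m → arm 0.248 m, τ = 64.94 × 0.248 = 16.11 N·m clockwise.
Net load moment about support A = 85.9 N·m clockwise.
Reaction R at support B is upward at 0.2 m, arm 1.34 m → moment R × 1.34 counterclockwise.
Balancing moments: R × 1.34 = 85.9, giving R = 64.1 N.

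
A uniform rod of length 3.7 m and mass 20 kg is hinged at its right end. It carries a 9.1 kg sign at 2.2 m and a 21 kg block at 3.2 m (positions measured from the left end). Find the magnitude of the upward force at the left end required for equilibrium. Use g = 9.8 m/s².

F ≈ 162 N

Sum moments about the right end (the unknown pivot reaction has zero arm there).
Beam weight: 20 × 9.8 = 196 N down at 1.85 m → arm 1.85 m, τ = 196 × 1.85 = 362.6 N·m counterclockwise.
Sign: 9.1 × 9.8 = 89.18 N down at 2.2 m → arm 1.5 m, τ = 89.18 × 1.5 = 133.8 N·m counterclockwise.
Block: 21 × 9.8 = 205.8 N down at 3.2 m → arm 0.5 m, τ = 205.8 × 0.5 = 102.9 N·m counterclockwise.
Net moment of the loads = 599.3 N·m counterclockwise.
The upward force F acts at the left end, arm 3.7 m, giving F × 3.7 clockwise.
Στ = 0 ⇒ F × 3.7 = 599.3 ⇒ F = 599.3 / 3.7 = 162 N.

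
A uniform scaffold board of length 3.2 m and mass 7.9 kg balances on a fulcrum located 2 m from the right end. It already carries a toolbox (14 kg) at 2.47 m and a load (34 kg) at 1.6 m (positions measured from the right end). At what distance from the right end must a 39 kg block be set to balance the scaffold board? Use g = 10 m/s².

x ≈ 2.26 m from the right end

About the fulcrum (at 2 m from the right end):
Beam weight: 7.9 × 10 = 79 N down at 1.6 m → arm 0.4 m, τ = 79 × 0.4 = 31.6 N·m clockwise.
Toolbox: 14 × 10 = 140 N down at 2.47 m → arm 0.47 m, τ = 140 × 0.47 = 65.8 N·m counterclockwise.
Load: 34 × 10 = 340 N down at 1.6 m → arm 0.4 m, τ = 340 × 0.4 = 136 N·m clockwise.
Net moment of existing loads = 101.8 N·m clockwise.
The block weighs 39 × 10 = 390 N and must supply an equal counterclockwise moment, so its lever arm about the fulcrum is 101.8 / 390 = 0.261 m.
That puts it at 2 + 0.261 = 2.26 m from the right end.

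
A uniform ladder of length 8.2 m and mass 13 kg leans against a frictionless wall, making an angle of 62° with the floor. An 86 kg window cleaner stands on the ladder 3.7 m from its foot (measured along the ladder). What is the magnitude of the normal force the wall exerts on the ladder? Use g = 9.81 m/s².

N_wall ≈ 236 N

Choose the foot of the ladder as the axis so the floor normal and friction both act there and drop out.
Ladder weight 13×9.81 = 127.5 N acts at 4.1 m along the ladder; its horizontal arm is 4.1·cos62° = 1.925 m → τ = 245.4 N·m clockwise.
Window cleaner: 86×9.81 = 843.7 N at 3.7 m → arm 1.737 m → τ = 1466 N·m clockwise.
Wall normal N acts horizontally at the top; its moment arm is the height L sinθ = 8.2·sin62° = 7.24 m, counterclockwise.
Balancing moments: N × 7.24 = 1711, giving N = 236 N.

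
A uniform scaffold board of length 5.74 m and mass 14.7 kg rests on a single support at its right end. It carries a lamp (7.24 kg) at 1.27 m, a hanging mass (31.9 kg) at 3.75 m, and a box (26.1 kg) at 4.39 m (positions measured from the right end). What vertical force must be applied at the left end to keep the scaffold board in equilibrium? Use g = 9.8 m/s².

Sum moments about the right end (the unknown pivot reaction has zero arm there).
Beam weight: 14.7 × 9.8 = 144.1 N down at 2.87 m → arm 2.87 m, τ = 144.1 × 2.87 = 413.6 N·m counterclockwise.
Lamp: 7.24 × 9.8 = 70.95 N down at 1.27 m → arm 1.27 m, τ = 70.95 × 1.27 = 90.11 N·m counterclockwise.
Hanging mass: 31.9 × 9.8 = 312.6 N down at 3.75 m → arm 3.75 m, τ = 312.6 × 3.75 = 1172 N·m counterclockwise.
Box: 26.1 × 9.8 = 255.8 N down at 4.39 m → arm 4.39 m, τ = 255.8 × 4.39 = 1123 N·m counterclockwise.
Net moment of the loads = 2799 N·m counterclockwise.
The upward force F acts at the left end, arm 5.74 m, giving F × 5.74 clockwise.
For rotational equilibrium, F × 5.74 = 2799, so F = 2799 / 5.74 = 488 N.

F ≈ 488 N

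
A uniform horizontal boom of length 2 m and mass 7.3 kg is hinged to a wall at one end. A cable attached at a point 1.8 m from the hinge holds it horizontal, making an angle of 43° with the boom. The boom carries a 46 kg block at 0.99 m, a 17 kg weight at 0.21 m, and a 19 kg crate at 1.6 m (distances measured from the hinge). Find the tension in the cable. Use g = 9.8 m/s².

Sum moments about the hinge (the unknown hinge reaction has zero arm there).
Beam weight: 7.3 × 9.8 = 71.54 N down at 1 m → arm 1 m, τ = 71.54 × 1 = 71.54 N·m clockwise.
Block: 46 × 9.8 = 450.8 N down at 0.99 m → arm 0.99 m, τ = 450.8 × 0.99 = 446.3 N·m clockwise.
Weight: 17 × 9.8 = 166.6 N down at 0.21 m → arm 0.21 m, τ = 166.6 × 0.21 = 34.99 N·m clockwise.
Crate: 19 × 9.8 = 186.2 N down at 1.6 m → arm 1.6 m, τ = 186.2 × 1.6 = 297.9 N·m clockwise.
Total clockwise load moment = 850.7 N·m.
The cable tension T acts at 1.8 m; only its component perpendicular to the boom, T sinθ, produces torque. sin 43° = 0.682.
Setting net torque to zero: T × 1.8 × 0.682 = 850.7 → T = 850.7 / 1.228 = 693 N.

T ≈ 693 N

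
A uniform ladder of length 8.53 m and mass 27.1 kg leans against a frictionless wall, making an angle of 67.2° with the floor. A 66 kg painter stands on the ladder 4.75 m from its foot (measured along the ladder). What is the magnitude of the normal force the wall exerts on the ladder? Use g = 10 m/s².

About the foot of the ladder:
Ladder weight 27.1×10 = 271 N acts at 4.265 m along the ladder; its horizontal arm is 4.265·cos67.2° = 1.653 m → τ = 448 N·m clockwise.
Painter: 66×10 = 660 N at 4.75 m → arm 1.841 m → τ = 1215 N·m clockwise.
Wall normal N acts horizontally at the top; its moment arm is the height L sinθ = 8.53·sin67.2° = 7.863 m, counterclockwise.
Στ = 0 ⇒ N × 7.863 = 1663 ⇒ N = 211 N.

N_wall ≈ 211 N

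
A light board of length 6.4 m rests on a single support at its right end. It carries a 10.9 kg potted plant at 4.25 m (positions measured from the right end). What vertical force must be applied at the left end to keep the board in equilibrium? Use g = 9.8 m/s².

Sum moments about the right end (the unknown pivot reaction has zero arm there).
Potted plant: 10.9 × 9.8 = 106.8 N down at 4.25 m → arm 4.25 m, τ = 106.8 × 4.25 = 453.9 N·m counterclockwise.
Net moment of the loads = 453.9 N·m counterclockwise.
The upward force F acts at the left end, arm 6.4 m, giving F × 6.4 clockwise.
For rotational equilibrium, F × 6.4 = 453.9, so F = 453.9 / 6.4 = 70.9 N.

F ≈ 70.9 N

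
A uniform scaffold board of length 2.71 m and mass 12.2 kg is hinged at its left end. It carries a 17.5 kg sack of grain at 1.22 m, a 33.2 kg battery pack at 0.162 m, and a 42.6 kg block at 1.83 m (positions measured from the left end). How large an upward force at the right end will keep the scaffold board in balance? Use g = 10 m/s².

F ≈ 447 N

Sum moments about the left end (the unknown pivot reaction has zero arm there).
Beam weight: 12.2 × 10 = 122 N down at 1.355 m → arm 1.355 m, τ = 122 × 1.355 = 165.3 N·m clockwise.
Sack of grain: 17.5 × 10 = 175 N down at 1.22 m → arm 1.22 m, τ = 175 × 1.22 = 213.5 N·m clockwise.
Battery pack: 33.2 × 10 = 332 N down at 0.162 m → arm 0.162 m, τ = 332 × 0.162 = 53.78 N·m clockwise.
Block: 42.6 × 10 = 426 N down at 1.83 m → arm 1.83 m, τ = 426 × 1.83 = 779.6 N·m clockwise.
Net moment of the loads = 1212 N·m clockwise.
The upward force F acts at the right end, arm 2.71 m, giving F × 2.71 counterclockwise.
Balancing moments: F × 2.71 = 1212, giving F = 1212 / 2.71 = 447 N.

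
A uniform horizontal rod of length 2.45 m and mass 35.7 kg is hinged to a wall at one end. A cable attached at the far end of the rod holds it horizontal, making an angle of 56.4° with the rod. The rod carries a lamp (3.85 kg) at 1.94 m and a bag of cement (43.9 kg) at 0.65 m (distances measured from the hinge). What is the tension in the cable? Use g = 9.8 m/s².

T ≈ 383 N

Sum moments about the hinge (the unknown hinge reaction has zero arm there).
Beam weight: 35.7 × 9.8 = 349.9 N down at 1.225 m → arm 1.225 m, τ = 349.9 × 1.225 = 428.6 N·m clockwise.
Lamp: 3.85 × 9.8 = 37.73 N down at 1.94 m → arm 1.94 m, τ = 37.73 × 1.94 = 73.2 N·m clockwise.
Bag of cement: 43.9 × 9.8 = 430.2 N down at 0.65 m → arm 0.65 m, τ = 430.2 × 0.65 = 279.6 N·m clockwise.
Total clockwise load moment = 781.4 N·m.
The cable tension T acts at 2.45 m; only its component perpendicular to the rod, T sinθ, produces torque. sin 56.4° = 0.8329.
Στ = 0 ⇒ T × 2.45 × 0.8329 = 781.4 ⇒ T = 781.4 / 2.041 = 383 N.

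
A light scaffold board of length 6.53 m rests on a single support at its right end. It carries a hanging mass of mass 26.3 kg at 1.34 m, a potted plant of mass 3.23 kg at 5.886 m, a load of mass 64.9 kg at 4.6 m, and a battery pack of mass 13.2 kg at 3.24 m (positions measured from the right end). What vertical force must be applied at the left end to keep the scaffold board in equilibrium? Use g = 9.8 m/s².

F ≈ 594 N

Take moments about the right end.
Hanging mass: 26.3 × 9.8 = 257.7 N down at 1.34 m → arm 1.34 m, τ = 257.7 × 1.34 = 345.3 N·m counterclockwise.
Potted plant: 3.23 × 9.8 = 31.65 N down at 5.886 m → arm 5.886 m, τ = 31.65 × 5.886 = 186.3 N·m counterclockwise.
Load: 64.9 × 9.8 = 636 N down at 4.6 m → arm 4.6 m, τ = 636 × 4.6 = 2926 N·m counterclockwise.
Battery pack: 13.2 × 9.8 = 129.4 N down at 3.24 m → arm 3.24 m, τ = 129.4 × 3.24 = 419.3 N·m counterclockwise.
Net moment of the loads = 3877 N·m counterclockwise.
The upward force F acts at the left end, arm 6.53 m, giving F × 6.53 clockwise.
Setting net torque to zero: F × 6.53 = 3877 → F = 3877 / 6.53 = 594 N.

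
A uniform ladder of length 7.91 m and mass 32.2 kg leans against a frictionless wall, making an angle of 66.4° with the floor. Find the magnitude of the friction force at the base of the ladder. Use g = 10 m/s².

f ≈ 70.3 N

Take moments about the foot of the ladder.
Ladder weight 32.2×10 = 322 N acts at 3.955 m along the ladder; its horizontal arm is 3.955·cos66.4° = 1.583 m → τ = 509.7 N·m clockwise.
Wall normal N acts horizontally at the top; its moment arm is the height L sinθ = 7.91·sin66.4° = 7.248 m, counterclockwise.
Balancing moments: N × 7.248 = 509.7, giving N = 70.3 N.
ΣFx = 0: friction at the foot balances the wall's push, so f = N_wall = 70.3 N.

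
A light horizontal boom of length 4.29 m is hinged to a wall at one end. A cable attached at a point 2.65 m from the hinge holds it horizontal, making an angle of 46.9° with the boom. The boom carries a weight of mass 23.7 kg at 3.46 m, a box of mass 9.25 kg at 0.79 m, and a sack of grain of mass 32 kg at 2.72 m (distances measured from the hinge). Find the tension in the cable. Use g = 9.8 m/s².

T ≈ 893 N

Choose the hinge as the axis so the unknown hinge reaction has zero arm there.
Weight: 23.7 × 9.8 = 232.3 N down at 3.46 m → arm 3.46 m, τ = 232.3 × 3.46 = 803.8 N·m clockwise.
Box: 9.25 × 9.8 = 90.65 N down at 0.79 m → arm 0.79 m, τ = 90.65 × 0.79 = 71.61 N·m clockwise.
Sack of grain: 32 × 9.8 = 313.6 N down at 2.72 m → arm 2.72 m, τ = 313.6 × 2.72 = 853 N·m clockwise.
Total clockwise load moment = 1728 N·m.
The cable tension T acts at 2.65 m; only its component perpendicular to the boom, T sinθ, produces torque. sin 46.9° = 0.7302.
Στ = 0 ⇒ T × 2.65 × 0.7302 = 1728 ⇒ T = 1728 / 1.935 = 893 N.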